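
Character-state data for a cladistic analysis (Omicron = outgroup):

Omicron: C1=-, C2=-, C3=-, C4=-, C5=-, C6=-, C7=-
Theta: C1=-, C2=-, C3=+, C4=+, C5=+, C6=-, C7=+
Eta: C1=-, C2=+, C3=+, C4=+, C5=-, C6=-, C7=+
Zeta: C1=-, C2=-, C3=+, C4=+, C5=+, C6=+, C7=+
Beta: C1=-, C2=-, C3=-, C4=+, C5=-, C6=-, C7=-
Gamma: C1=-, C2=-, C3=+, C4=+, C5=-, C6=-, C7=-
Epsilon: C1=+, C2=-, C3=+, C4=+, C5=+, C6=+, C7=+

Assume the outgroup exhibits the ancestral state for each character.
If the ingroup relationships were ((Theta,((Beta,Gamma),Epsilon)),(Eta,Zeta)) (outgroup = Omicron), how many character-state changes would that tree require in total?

Map each character onto ((Theta,((Beta,Gamma),Epsilon)),(Eta,Zeta)) (rooted by Omicron) and count the minimum state changes it requires (Fitch parsimony):
C1: 1; C2: 1; C3: 2; C4: 1; C5: 3; C6: 2; C7: 2.
Total tree length = 12.

12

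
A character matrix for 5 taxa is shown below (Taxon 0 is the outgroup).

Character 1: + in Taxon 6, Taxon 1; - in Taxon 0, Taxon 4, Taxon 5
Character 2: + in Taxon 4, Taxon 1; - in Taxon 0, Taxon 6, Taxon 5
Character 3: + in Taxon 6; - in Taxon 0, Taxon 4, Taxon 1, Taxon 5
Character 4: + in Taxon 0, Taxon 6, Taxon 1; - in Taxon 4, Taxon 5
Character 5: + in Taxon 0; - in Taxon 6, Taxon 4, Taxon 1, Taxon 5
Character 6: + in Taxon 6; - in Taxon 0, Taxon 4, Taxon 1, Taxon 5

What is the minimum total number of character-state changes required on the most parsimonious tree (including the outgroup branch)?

Character polarity is set by the outgroup: the derived state is whichever differs from the outgroup's state, so for Character 4, Character 5 the derived state is '-', and for the remaining characters it is '+'.
Character 1 (derived state '+') is shared by Taxon 1 and Taxon 6 — a synapomorphy uniting that clade.
Character 2 (state '+') occurs in Taxon 1 and Taxon 4 but conflicts with the nesting implied by the other characters — most parsimoniously interpreted as homoplasy.
Character 3: derived state '+' in Taxon 6 only — an autapomorphy, so it tells us nothing about relationships among taxa.
Character 4: derived state '-' in Taxon 4 and Taxon 5 only — synapomorphy for {Taxon 4, Taxon 5}.
Character 5 (derived state '-') is shared by all ingroup taxa — unites the whole ingroup.
Character 6: derived state '+' in Taxon 6 only — an autapomorphy, so it tells us nothing about relationships among taxa.
Most parsimonious ingroup topology: ((Taxon 6,Taxon 1),(Taxon 4,Taxon 5)).
Changes per character on this tree: Character 1: 1; Character 2: 2; Character 3: 1; Character 4: 1; Character 5: 1; Character 6: 1.
Total = 7.

7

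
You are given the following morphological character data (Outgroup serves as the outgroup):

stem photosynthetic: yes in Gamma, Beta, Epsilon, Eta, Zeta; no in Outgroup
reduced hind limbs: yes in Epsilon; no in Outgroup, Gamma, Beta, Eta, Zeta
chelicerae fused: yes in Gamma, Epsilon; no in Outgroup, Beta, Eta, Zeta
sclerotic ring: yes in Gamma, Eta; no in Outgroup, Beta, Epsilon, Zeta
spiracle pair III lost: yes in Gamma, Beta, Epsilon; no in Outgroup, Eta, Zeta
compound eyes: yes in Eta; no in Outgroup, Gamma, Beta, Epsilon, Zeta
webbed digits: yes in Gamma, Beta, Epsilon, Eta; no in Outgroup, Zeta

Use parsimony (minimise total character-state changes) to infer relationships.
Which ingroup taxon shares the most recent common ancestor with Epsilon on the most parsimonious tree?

Gamma

The outgroup has state 'no' for every character, so 'yes' is the derived state throughout.
All ingroup taxa share the derived state 'yes' for stem photosynthetic; it defines the ingroup but does not resolve relationships within it.
reduced hind limbs: derived state 'yes' in Epsilon only — an autapomorphy, so it tells us nothing about relationships among taxa.
chelicerae fused: derived state 'yes' in Epsilon and Gamma only — synapomorphy for {Epsilon, Gamma}.
sclerotic ring groups Eta and Gamma, which is incompatible with the clades supported by the remaining characters; treating it as convergent (homoplasy) costs fewer steps than any alternative tree.
Only Beta, Epsilon, and Gamma show the derived state 'yes' for spiracle pair III lost, supporting them as a clade.
compound eyes (derived state 'yes') is unique to Eta (autapomorphy; uninformative for grouping).
Only Beta, Epsilon, Eta, and Gamma show the derived state 'yes' for webbed digits, supporting them as a clade.
Most parsimonious ingroup topology: ((((Epsilon,Gamma),Beta),Eta),Zeta).
Epsilon and Gamma form a cherry on this tree, so they are sister taxa.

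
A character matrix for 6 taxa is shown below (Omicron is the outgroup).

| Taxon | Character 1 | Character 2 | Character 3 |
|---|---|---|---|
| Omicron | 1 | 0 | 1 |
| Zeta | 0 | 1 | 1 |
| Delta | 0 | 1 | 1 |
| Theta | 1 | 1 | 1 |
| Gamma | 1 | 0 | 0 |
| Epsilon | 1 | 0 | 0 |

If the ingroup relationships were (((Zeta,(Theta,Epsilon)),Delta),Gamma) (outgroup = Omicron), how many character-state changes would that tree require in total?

6

Map each character onto (((Zeta,(Theta,Epsilon)),Delta),Gamma) (rooted by Omicron) and count the minimum state changes it requires (Fitch parsimony):
Character 1: 2; Character 2: 2; Character 3: 2.
Total tree length = 6.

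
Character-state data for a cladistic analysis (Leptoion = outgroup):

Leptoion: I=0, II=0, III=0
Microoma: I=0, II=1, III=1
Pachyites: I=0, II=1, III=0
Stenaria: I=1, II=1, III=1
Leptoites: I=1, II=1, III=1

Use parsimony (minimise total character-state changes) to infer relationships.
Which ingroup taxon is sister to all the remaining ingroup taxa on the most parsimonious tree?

The outgroup has state '0' for every character, so '1' is the derived state throughout.
I (derived state '1') is shared by Leptoites and Stenaria — a synapomorphy uniting that clade.
II (derived state '1') is shared by all ingroup taxa — unites the whole ingroup.
Only Leptoites, Microoma, and Stenaria show the derived state '1' for III, supporting them as a clade.
Most parsimonious ingroup topology: ((Microoma,(Stenaria,Leptoites)),Pachyites).
Pachyites is sister to the clade containing all other ingroup taxa, so it is the earliest-diverging (most basal) ingroup lineage.

Pachyites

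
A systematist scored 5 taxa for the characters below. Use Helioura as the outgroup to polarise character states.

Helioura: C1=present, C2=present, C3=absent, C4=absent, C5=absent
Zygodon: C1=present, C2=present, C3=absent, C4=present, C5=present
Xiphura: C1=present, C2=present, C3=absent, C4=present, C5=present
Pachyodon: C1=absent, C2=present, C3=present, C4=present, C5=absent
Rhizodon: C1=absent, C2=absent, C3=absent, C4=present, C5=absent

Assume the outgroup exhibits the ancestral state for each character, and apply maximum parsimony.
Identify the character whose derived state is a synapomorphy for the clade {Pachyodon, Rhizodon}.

C1

Character polarity is set by the outgroup: the derived state is whichever differs from the outgroup's state, so for C1, C2 the derived state is 'absent', and for the remaining characters it is 'present'.
C1: derived state 'absent' in Pachyodon and Rhizodon only — synapomorphy for {Pachyodon, Rhizodon}.
C2 (derived state 'absent') is unique to Rhizodon (autapomorphy; uninformative for grouping).
C3 (derived state 'present') is unique to Pachyodon (autapomorphy; uninformative for grouping).
C4 (derived state 'present') is shared by all ingroup taxa — unites the whole ingroup.
C5 (derived state 'present') is shared by Xiphura and Zygodon — a synapomorphy uniting that clade.
Most parsimonious ingroup topology: ((Zygodon,Xiphura),(Pachyodon,Rhizodon)).
The clade {Pachyodon, Rhizodon} is supported by C1: its derived state 'absent' occurs in exactly those taxa and in no other taxon (including the outgroup).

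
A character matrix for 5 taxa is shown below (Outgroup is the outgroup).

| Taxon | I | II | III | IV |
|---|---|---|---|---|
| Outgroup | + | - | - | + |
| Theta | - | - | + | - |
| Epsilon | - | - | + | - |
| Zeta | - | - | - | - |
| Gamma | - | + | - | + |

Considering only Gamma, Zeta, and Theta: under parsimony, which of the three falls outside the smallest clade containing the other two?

Character polarity is set by the outgroup: the derived state is whichever differs from the outgroup's state, so for I, IV the derived state is '-', and for the remaining characters it is '+'.
I (derived state '-') is shared by all ingroup taxa — unites the whole ingroup.
II (derived state '+') is unique to Gamma (autapomorphy; uninformative for grouping).
III (derived state '+') is shared by Epsilon and Theta — a synapomorphy uniting that clade.
Only Epsilon, Theta, and Zeta show the derived state '-' for IV, supporting them as a clade.
Most parsimonious ingroup topology: (((Theta,Epsilon),Zeta),Gamma).
Zeta and Theta share a more recent common ancestor with each other than either does with Gamma, so Gamma is the least closely related of the three.

Gamma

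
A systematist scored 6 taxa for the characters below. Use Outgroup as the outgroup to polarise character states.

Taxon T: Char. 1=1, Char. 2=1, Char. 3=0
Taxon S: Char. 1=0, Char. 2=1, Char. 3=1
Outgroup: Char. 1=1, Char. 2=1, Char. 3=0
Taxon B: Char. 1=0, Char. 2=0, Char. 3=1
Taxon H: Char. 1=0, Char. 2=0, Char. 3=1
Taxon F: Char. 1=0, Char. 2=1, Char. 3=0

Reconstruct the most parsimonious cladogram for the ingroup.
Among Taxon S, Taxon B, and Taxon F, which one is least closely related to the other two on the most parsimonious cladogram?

Character polarity is set by the outgroup: the derived state is whichever differs from the outgroup's state, so for Char. 1, Char. 2 the derived state is '0', and for the remaining characters it is '1'.
Char. 1 (derived state '0') is shared by Taxon B, Taxon F, Taxon H, and Taxon S — a synapomorphy uniting that clade.
Only Taxon B and Taxon H show the derived state '0' for Char. 2, supporting them as a clade.
Char. 3 (derived state '1') is shared by Taxon B, Taxon H, and Taxon S — a synapomorphy uniting that clade.
Most parsimonious ingroup topology: ((Taxon F,((Taxon B,Taxon H),Taxon S)),Taxon T).
Taxon B and Taxon S share a more recent common ancestor with each other than either does with Taxon F, so Taxon F is the least closely related of the three.

Taxon F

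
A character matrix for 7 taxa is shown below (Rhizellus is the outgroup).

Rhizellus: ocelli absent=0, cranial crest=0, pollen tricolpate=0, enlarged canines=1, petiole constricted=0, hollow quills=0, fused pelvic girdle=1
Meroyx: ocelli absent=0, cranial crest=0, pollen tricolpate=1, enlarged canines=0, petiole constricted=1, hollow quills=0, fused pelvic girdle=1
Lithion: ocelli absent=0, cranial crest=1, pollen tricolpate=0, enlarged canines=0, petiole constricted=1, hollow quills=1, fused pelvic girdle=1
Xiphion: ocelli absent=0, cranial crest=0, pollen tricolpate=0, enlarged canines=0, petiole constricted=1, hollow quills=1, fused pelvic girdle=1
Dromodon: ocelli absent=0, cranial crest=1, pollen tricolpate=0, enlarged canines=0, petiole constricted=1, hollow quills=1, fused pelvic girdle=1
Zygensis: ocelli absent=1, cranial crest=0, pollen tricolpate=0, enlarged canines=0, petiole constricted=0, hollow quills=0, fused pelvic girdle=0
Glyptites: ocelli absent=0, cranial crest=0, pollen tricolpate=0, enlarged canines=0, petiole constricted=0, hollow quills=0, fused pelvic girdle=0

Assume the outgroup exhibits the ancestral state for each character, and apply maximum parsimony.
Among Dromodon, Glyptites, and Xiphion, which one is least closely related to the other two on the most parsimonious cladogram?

Character polarity is set by the outgroup: the derived state is whichever differs from the outgroup's state, so for enlarged canines, fused pelvic girdle the derived state is '0', and for the remaining characters it is '1'.
ocelli absent: derived state '1' in Zygensis only — an autapomorphy, so it tells us nothing about relationships among taxa.
cranial crest: derived state '1' in Dromodon and Lithion only — synapomorphy for {Dromodon, Lithion}.
pollen tricolpate (derived state '1') is unique to Meroyx (autapomorphy; uninformative for grouping).
enlarged canines (derived state '0') is shared by all ingroup taxa — unites the whole ingroup.
petiole constricted (derived state '1') is shared by Dromodon, Lithion, Meroyx, and Xiphion — a synapomorphy uniting that clade.
Only Dromodon, Lithion, and Xiphion show the derived state '1' for hollow quills, supporting them as a clade.
Only Glyptites and Zygensis show the derived state '0' for fused pelvic girdle, supporting them as a clade.
Most parsimonious ingroup topology: ((Meroyx,((Lithion,Dromodon),Xiphion)),(Zygensis,Glyptites)).
Dromodon and Xiphion share a more recent common ancestor with each other than either does with Glyptites, so Glyptites is the least closely related of the three.

Glyptites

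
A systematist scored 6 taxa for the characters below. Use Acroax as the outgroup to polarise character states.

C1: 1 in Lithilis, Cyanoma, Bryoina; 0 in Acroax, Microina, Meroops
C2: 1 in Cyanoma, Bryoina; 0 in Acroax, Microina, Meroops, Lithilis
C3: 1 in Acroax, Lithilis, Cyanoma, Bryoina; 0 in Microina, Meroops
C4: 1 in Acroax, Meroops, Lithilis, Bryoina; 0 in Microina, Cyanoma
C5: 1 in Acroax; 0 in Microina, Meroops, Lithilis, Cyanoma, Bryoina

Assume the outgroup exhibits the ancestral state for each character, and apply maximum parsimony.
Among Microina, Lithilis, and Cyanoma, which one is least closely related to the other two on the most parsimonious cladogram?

Microina

Character polarity is set by the outgroup: the derived state is whichever differs from the outgroup's state, so for C3, C4, C5 the derived state is '0', and for the remaining characters it is '1'.
C1: derived state '1' in Bryoina, Cyanoma, and Lithilis only — synapomorphy for {Bryoina, Cyanoma, Lithilis}.
C2: derived state '1' in Bryoina and Cyanoma only — synapomorphy for {Bryoina, Cyanoma}.
C3: derived state '0' in Meroops and Microina only — synapomorphy for {Meroops, Microina}.
C4 (state '0') occurs in Cyanoma and Microina but conflicts with the nesting implied by the other characters — most parsimoniously interpreted as homoplasy.
C5 (derived state '0') is shared by all ingroup taxa — unites the whole ingroup.
Most parsimonious ingroup topology: ((Microina,Meroops),(Lithilis,(Cyanoma,Bryoina))).
Lithilis and Cyanoma share a more recent common ancestor with each other than either does with Microina, so Microina is the least closely related of the three.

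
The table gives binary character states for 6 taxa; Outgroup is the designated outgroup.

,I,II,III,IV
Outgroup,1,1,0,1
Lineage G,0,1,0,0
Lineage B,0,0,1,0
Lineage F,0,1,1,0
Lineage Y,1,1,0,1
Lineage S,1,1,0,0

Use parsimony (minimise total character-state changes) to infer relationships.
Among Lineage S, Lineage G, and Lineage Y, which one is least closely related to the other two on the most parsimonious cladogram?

Lineage Y

Character polarity is set by the outgroup: the derived state is whichever differs from the outgroup's state, so for I, II, IV the derived state is '0', and for the remaining characters it is '1'.
Only Lineage B, Lineage F, and Lineage G show the derived state '0' for I, supporting them as a clade.
II: derived state '0' in Lineage B only — an autapomorphy, so it tells us nothing about relationships among taxa.
III: derived state '1' in Lineage B and Lineage F only — synapomorphy for {Lineage B, Lineage F}.
IV: derived state '0' in Lineage B, Lineage F, Lineage G, and Lineage S only — synapomorphy for {Lineage B, Lineage F, Lineage G, Lineage S}.
Most parsimonious ingroup topology: (((Lineage G,(Lineage B,Lineage F)),Lineage S),Lineage Y).
Lineage G and Lineage S share a more recent common ancestor with each other than either does with Lineage Y, so Lineage Y is the least closely related of the three.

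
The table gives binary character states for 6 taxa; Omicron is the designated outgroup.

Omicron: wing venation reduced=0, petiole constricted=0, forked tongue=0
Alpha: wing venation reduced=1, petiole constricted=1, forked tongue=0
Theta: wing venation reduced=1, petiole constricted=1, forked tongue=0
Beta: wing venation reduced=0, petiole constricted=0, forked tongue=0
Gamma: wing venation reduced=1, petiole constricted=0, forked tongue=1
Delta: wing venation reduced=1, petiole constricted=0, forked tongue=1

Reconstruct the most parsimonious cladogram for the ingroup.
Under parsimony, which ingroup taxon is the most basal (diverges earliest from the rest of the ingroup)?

Beta

The outgroup has state '0' for every character, so '1' is the derived state throughout.
wing venation reduced (derived state '1') is shared by Alpha, Delta, Gamma, and Theta — a synapomorphy uniting that clade.
petiole constricted: derived state '1' in Alpha and Theta only — synapomorphy for {Alpha, Theta}.
forked tongue (derived state '1') is shared by Delta and Gamma — a synapomorphy uniting that clade.
Most parsimonious ingroup topology: (((Alpha,Theta),(Gamma,Delta)),Beta).
Beta is sister to the clade containing all other ingroup taxa, so it is the earliest-diverging (most basal) ingroup lineage.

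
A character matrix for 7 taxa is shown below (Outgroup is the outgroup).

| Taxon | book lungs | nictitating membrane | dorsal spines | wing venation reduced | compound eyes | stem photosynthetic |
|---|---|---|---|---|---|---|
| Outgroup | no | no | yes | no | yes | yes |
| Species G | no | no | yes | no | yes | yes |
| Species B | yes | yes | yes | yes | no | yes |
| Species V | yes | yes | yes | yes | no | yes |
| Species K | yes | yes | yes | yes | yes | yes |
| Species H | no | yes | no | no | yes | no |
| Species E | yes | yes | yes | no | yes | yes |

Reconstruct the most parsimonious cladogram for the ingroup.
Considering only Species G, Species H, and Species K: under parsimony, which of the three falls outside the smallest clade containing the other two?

Species G

Character polarity is set by the outgroup: the derived state is whichever differs from the outgroup's state, so for dorsal spines, compound eyes, stem photosynthetic the derived state is 'no', and for the remaining characters it is 'yes'.
Only Species B, Species E, Species K, and Species V show the derived state 'yes' for book lungs, supporting them as a clade.
nictitating membrane: derived state 'yes' in Species B, Species E, Species H, Species K, and Species V only — synapomorphy for {Species B, Species E, Species H, Species K, Species V}.
dorsal spines (derived state 'no') is unique to Species H (autapomorphy; uninformative for grouping).
Only Species B, Species K, and Species V show the derived state 'yes' for wing venation reduced, supporting them as a clade.
compound eyes: derived state 'no' in Species B and Species V only — synapomorphy for {Species B, Species V}.
stem photosynthetic (derived state 'no') is unique to Species H (autapomorphy; uninformative for grouping).
Most parsimonious ingroup topology: (Species G,((((Species B,Species V),Species K),Species E),Species H)).
Species K and Species H share a more recent common ancestor with each other than either does with Species G, so Species G is the least closely related of the three.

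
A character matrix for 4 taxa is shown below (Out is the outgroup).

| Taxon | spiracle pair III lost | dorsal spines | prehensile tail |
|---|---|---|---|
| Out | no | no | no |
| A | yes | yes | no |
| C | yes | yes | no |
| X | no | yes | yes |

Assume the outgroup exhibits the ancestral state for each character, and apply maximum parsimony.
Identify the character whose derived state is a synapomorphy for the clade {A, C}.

spiracle pair III lost

The outgroup has state 'no' for every character, so 'yes' is the derived state throughout.
spiracle pair III lost: derived state 'yes' in A and C only — synapomorphy for {A, C}.
dorsal spines (derived state 'yes') is shared by all ingroup taxa — unites the whole ingroup.
prehensile tail (derived state 'yes') is unique to X (autapomorphy; uninformative for grouping).
Most parsimonious ingroup topology: ((A,C),X).
The clade {A, C} is supported by spiracle pair III lost: its derived state 'yes' occurs in exactly those taxa and in no other taxon (including the outgroup).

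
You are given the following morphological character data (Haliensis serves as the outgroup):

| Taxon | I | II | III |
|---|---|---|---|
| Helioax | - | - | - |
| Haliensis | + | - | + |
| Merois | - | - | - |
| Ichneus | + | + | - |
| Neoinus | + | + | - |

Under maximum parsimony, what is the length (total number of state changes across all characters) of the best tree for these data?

3

Character polarity is set by the outgroup: the derived state is whichever differs from the outgroup's state, so for I, III the derived state is '-', and for the remaining characters it is '+'.
I: derived state '-' in Helioax and Merois only — synapomorphy for {Helioax, Merois}.
II (derived state '+') is shared by Ichneus and Neoinus — a synapomorphy uniting that clade.
III (derived state '-') is shared by all ingroup taxa — unites the whole ingroup.
Most parsimonious ingroup topology: ((Neoinus,Ichneus),(Merois,Helioax)).
Changes per character on this tree: I: 1; II: 1; III: 1.
Total = 3.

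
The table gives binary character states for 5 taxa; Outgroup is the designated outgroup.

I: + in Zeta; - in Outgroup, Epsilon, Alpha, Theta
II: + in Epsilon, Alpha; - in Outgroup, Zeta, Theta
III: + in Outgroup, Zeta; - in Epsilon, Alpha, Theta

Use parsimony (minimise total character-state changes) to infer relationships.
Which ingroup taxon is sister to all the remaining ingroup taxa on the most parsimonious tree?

Character polarity is set by the outgroup: the derived state is whichever differs from the outgroup's state, so for III the derived state is '-', and for the remaining characters it is '+'.
I: derived state '+' in Zeta only — an autapomorphy, so it tells us nothing about relationships among taxa.
Only Alpha and Epsilon show the derived state '+' for II, supporting them as a clade.
Only Alpha, Epsilon, and Theta show the derived state '-' for III, supporting them as a clade.
Most parsimonious ingroup topology: (((Epsilon,Alpha),Theta),Zeta).
Zeta is sister to the clade containing all other ingroup taxa, so it is the earliest-diverging (most basal) ingroup lineage.

Zeta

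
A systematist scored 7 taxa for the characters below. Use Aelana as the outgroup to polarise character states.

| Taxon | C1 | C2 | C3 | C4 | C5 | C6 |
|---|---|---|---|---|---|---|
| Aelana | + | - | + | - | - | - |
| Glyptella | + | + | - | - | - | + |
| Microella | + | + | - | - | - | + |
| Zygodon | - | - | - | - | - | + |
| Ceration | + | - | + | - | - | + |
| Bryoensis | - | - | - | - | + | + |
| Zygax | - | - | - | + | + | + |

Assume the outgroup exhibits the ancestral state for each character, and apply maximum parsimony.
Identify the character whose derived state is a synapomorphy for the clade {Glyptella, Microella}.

C2

Character polarity is set by the outgroup: the derived state is whichever differs from the outgroup's state, so for C1, C3 the derived state is '-', and for the remaining characters it is '+'.
Only Bryoensis, Zygax, and Zygodon show the derived state '-' for C1, supporting them as a clade.
Only Glyptella and Microella show the derived state '+' for C2, supporting them as a clade.
Only Bryoensis, Glyptella, Microella, Zygax, and Zygodon show the derived state '-' for C3, supporting them as a clade.
C4 (derived state '+') is unique to Zygax (autapomorphy; uninformative for grouping).
C5: derived state '+' in Bryoensis and Zygax only — synapomorphy for {Bryoensis, Zygax}.
C6 (derived state '+') is shared by all ingroup taxa — unites the whole ingroup.
Most parsimonious ingroup topology: (((Glyptella,Microella),(Zygodon,(Bryoensis,Zygax))),Ceration).
The clade {Glyptella, Microella} is supported by C2: its derived state '+' occurs in exactly those taxa and in no other taxon (including the outgroup).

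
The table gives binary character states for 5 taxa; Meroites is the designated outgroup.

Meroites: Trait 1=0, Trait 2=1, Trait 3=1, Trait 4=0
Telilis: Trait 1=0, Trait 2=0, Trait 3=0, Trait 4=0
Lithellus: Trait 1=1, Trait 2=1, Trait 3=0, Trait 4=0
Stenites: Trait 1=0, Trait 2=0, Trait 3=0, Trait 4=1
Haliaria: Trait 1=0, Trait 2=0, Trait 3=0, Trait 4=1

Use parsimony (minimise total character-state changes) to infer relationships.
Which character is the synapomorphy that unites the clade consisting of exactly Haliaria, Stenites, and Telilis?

Trait 2

Character polarity is set by the outgroup: the derived state is whichever differs from the outgroup's state, so for Trait 2, Trait 3 the derived state is '0', and for the remaining characters it is '1'.
Trait 1 (derived state '1') is unique to Lithellus (autapomorphy; uninformative for grouping).
Trait 2 (derived state '0') is shared by Haliaria, Stenites, and Telilis — a synapomorphy uniting that clade.
Trait 3 (derived state '0') is shared by all ingroup taxa — unites the whole ingroup.
Trait 4: derived state '1' in Haliaria and Stenites only — synapomorphy for {Haliaria, Stenites}.
Most parsimonious ingroup topology: ((Telilis,(Stenites,Haliaria)),Lithellus).
The clade {Haliaria, Stenites, Telilis} is supported by Trait 2: its derived state '0' occurs in exactly those taxa and in no other taxon (including the outgroup).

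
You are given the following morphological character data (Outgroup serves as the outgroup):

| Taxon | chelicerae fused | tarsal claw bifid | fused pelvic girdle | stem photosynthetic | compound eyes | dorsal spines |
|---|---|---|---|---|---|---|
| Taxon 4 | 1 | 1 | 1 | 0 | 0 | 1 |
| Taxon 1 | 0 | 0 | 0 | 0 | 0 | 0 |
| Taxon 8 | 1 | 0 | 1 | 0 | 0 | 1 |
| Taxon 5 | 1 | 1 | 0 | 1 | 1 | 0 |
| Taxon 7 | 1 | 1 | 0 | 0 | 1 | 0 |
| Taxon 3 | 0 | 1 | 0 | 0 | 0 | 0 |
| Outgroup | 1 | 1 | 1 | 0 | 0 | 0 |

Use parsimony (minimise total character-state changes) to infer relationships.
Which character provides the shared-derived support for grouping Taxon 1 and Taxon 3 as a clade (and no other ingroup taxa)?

chelicerae fused

Character polarity is set by the outgroup: the derived state is whichever differs from the outgroup's state, so for chelicerae fused, tarsal claw bifid, fused pelvic girdle the derived state is '0', and for the remaining characters it is '1'.
Only Taxon 1 and Taxon 3 show the derived state '0' for chelicerae fused, supporting them as a clade.
tarsal claw bifid groups Taxon 1 and Taxon 8, which is incompatible with the clades supported by the remaining characters; treating it as convergent (homoplasy) costs fewer steps than any alternative tree.
fused pelvic girdle: derived state '0' in Taxon 1, Taxon 3, Taxon 5, and Taxon 7 only — synapomorphy for {Taxon 1, Taxon 3, Taxon 5, Taxon 7}.
stem photosynthetic (derived state '1') is unique to Taxon 5 (autapomorphy; uninformative for grouping).
compound eyes (derived state '1') is shared by Taxon 5 and Taxon 7 — a synapomorphy uniting that clade.
dorsal spines (derived state '1') is shared by Taxon 4 and Taxon 8 — a synapomorphy uniting that clade.
Most parsimonious ingroup topology: (((Taxon 7,Taxon 5),(Taxon 1,Taxon 3)),(Taxon 8,Taxon 4)).
The clade {Taxon 1, Taxon 3} is supported by chelicerae fused: its derived state '0' occurs in exactly those taxa and in no other taxon (including the outgroup).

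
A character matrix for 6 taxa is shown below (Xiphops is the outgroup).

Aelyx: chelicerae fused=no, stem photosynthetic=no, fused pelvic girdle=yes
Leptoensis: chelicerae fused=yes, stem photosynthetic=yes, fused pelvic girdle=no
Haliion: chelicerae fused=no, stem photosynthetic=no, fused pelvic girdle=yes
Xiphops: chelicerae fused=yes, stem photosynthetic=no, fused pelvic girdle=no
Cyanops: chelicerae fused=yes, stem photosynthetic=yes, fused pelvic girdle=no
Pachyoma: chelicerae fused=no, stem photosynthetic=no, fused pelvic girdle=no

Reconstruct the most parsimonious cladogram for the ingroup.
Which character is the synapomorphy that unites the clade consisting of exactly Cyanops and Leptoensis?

Character polarity is set by the outgroup: the derived state is whichever differs from the outgroup's state, so for chelicerae fused the derived state is 'no', and for the remaining characters it is 'yes'.
Only Aelyx, Haliion, and Pachyoma show the derived state 'no' for chelicerae fused, supporting them as a clade.
stem photosynthetic: derived state 'yes' in Cyanops and Leptoensis only — synapomorphy for {Cyanops, Leptoensis}.
Only Aelyx and Haliion show the derived state 'yes' for fused pelvic girdle, supporting them as a clade.
Most parsimonious ingroup topology: ((Pachyoma,(Aelyx,Haliion)),(Leptoensis,Cyanops)).
The clade {Cyanops, Leptoensis} is supported by stem photosynthetic: its derived state 'yes' occurs in exactly those taxa and in no other taxon (including the outgroup).

stem photosynthetic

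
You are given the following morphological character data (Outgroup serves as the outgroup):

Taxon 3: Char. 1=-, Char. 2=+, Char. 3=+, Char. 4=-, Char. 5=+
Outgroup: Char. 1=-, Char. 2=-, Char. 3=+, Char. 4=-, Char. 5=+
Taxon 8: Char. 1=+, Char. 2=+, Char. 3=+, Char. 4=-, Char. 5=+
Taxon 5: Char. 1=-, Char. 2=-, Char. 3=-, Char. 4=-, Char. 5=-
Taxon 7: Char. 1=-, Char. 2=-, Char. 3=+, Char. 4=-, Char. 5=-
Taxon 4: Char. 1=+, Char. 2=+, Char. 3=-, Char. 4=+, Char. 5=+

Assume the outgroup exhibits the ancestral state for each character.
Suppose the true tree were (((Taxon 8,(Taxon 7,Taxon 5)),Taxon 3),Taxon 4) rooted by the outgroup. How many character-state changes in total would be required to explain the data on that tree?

Map each character onto (((Taxon 8,(Taxon 7,Taxon 5)),Taxon 3),Taxon 4) (rooted by Outgroup) and count the minimum state changes it requires (Fitch parsimony):
Char. 1: 2; Char. 2: 2; Char. 3: 2; Char. 4: 1; Char. 5: 1.
Total tree length = 8.

8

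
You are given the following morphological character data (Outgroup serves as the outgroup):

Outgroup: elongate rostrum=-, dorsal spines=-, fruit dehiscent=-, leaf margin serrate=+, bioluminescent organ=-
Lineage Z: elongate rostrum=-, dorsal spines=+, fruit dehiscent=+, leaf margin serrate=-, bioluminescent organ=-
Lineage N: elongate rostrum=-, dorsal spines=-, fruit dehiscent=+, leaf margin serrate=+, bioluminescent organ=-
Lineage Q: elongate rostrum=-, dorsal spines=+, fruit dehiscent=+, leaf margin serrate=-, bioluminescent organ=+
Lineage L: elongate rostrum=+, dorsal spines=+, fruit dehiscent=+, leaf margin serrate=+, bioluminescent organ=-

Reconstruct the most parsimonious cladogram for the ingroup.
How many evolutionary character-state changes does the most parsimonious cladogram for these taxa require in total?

Character polarity is set by the outgroup: the derived state is whichever differs from the outgroup's state, so for leaf margin serrate the derived state is '-', and for the remaining characters it is '+'.
elongate rostrum (derived state '+') is unique to Lineage L (autapomorphy; uninformative for grouping).
dorsal spines: derived state '+' in Lineage L, Lineage Q, and Lineage Z only — synapomorphy for {Lineage L, Lineage Q, Lineage Z}.
fruit dehiscent (derived state '+') is shared by all ingroup taxa — unites the whole ingroup.
leaf margin serrate: derived state '-' in Lineage Q and Lineage Z only — synapomorphy for {Lineage Q, Lineage Z}.
bioluminescent organ: derived state '+' in Lineage Q only — an autapomorphy, so it tells us nothing about relationships among taxa.
Most parsimonious ingroup topology: (((Lineage Z,Lineage Q),Lineage L),Lineage N).
Changes per character on this tree: elongate rostrum: 1; dorsal spines: 1; fruit dehiscent: 1; leaf margin serrate: 1; bioluminescent organ: 1.
Total = 5.

5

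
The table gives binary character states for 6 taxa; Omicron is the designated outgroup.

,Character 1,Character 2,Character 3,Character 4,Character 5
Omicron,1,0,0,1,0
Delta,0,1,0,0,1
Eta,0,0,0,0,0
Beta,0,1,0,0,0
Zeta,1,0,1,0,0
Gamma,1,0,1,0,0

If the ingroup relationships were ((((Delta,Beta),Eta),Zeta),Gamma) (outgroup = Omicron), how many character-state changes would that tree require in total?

6

Map each character onto ((((Delta,Beta),Eta),Zeta),Gamma) (rooted by Omicron) and count the minimum state changes it requires (Fitch parsimony):
Character 1: 1; Character 2: 1; Character 3: 2; Character 4: 1; Character 5: 1.
Total tree length = 6.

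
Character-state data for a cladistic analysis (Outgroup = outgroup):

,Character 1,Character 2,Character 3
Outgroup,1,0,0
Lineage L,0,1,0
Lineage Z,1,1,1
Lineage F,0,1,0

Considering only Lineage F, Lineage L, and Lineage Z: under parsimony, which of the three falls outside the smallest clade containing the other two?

Lineage Z

Character polarity is set by the outgroup: the derived state is whichever differs from the outgroup's state, so for Character 1 the derived state is '0', and for the remaining characters it is '1'.
Only Lineage F and Lineage L show the derived state '0' for Character 1, supporting them as a clade.
Character 2 (derived state '1') is shared by all ingroup taxa — unites the whole ingroup.
Character 3 (derived state '1') is unique to Lineage Z (autapomorphy; uninformative for grouping).
Most parsimonious ingroup topology: ((Lineage L,Lineage F),Lineage Z).
Lineage L and Lineage F share a more recent common ancestor with each other than either does with Lineage Z, so Lineage Z is the least closely related of the three.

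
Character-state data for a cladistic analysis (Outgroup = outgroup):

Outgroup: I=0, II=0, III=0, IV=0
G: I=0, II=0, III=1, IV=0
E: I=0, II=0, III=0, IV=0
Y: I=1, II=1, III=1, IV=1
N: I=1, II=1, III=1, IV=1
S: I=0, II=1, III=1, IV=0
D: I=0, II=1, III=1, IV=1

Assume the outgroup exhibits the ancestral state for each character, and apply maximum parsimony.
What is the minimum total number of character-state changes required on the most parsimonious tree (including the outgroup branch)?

The outgroup has state '0' for every character, so '1' is the derived state throughout.
I (derived state '1') is shared by N and Y — a synapomorphy uniting that clade.
II: derived state '1' in D, N, S, and Y only — synapomorphy for {D, N, S, Y}.
Only D, G, N, S, and Y show the derived state '1' for III, supporting them as a clade.
IV: derived state '1' in D, N, and Y only — synapomorphy for {D, N, Y}.
Most parsimonious ingroup topology: ((G,(((Y,N),D),S)),E).
Changes per character on this tree: I: 1; II: 1; III: 1; IV: 1.
Total = 4.

4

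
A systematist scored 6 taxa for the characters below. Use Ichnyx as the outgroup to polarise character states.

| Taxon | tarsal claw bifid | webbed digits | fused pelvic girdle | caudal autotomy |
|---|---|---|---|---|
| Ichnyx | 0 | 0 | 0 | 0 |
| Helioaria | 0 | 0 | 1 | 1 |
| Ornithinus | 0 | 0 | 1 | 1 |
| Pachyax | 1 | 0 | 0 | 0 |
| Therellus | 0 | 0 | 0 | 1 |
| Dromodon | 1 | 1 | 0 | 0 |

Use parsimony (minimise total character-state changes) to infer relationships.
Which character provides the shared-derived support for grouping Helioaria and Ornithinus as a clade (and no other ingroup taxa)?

The outgroup has state '0' for every character, so '1' is the derived state throughout.
tarsal claw bifid: derived state '1' in Dromodon and Pachyax only — synapomorphy for {Dromodon, Pachyax}.
webbed digits (derived state '1') is unique to Dromodon (autapomorphy; uninformative for grouping).
Only Helioaria and Ornithinus show the derived state '1' for fused pelvic girdle, supporting them as a clade.
Only Helioaria, Ornithinus, and Therellus show the derived state '1' for caudal autotomy, supporting them as a clade.
Most parsimonious ingroup topology: (((Helioaria,Ornithinus),Therellus),(Pachyax,Dromodon)).
The clade {Helioaria, Ornithinus} is supported by fused pelvic girdle: its derived state '1' occurs in exactly those taxa and in no other taxon (including the outgroup).

fused pelvic girdle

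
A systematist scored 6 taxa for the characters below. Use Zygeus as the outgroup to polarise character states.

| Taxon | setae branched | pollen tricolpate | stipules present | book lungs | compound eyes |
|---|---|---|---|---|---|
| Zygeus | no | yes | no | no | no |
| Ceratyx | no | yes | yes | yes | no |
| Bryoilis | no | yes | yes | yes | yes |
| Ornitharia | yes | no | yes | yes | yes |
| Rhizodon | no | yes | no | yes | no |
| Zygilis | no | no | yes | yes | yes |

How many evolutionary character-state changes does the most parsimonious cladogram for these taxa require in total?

5

Character polarity is set by the outgroup: the derived state is whichever differs from the outgroup's state, so for pollen tricolpate the derived state is 'no', and for the remaining characters it is 'yes'.
setae branched: derived state 'yes' in Ornitharia only — an autapomorphy, so it tells us nothing about relationships among taxa.
pollen tricolpate (derived state 'no') is shared by Ornitharia and Zygilis — a synapomorphy uniting that clade.
Only Bryoilis, Ceratyx, Ornitharia, and Zygilis show the derived state 'yes' for stipules present, supporting them as a clade.
book lungs (derived state 'yes') is shared by all ingroup taxa — unites the whole ingroup.
compound eyes (derived state 'yes') is shared by Bryoilis, Ornitharia, and Zygilis — a synapomorphy uniting that clade.
Most parsimonious ingroup topology: ((Ceratyx,(Bryoilis,(Ornitharia,Zygilis))),Rhizodon).
Changes per character on this tree: setae branched: 1; pollen tricolpate: 1; stipules present: 1; book lungs: 1; compound eyes: 1.
Total = 5.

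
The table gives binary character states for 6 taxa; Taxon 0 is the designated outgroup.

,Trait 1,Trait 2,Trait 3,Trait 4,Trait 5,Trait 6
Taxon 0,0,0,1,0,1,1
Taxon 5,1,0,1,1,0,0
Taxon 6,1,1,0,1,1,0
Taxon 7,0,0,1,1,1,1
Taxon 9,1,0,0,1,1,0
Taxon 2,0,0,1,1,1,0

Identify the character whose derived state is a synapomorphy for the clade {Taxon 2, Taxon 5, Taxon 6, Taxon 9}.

Character polarity is set by the outgroup: the derived state is whichever differs from the outgroup's state, so for Trait 3, Trait 5, Trait 6 the derived state is '0', and for the remaining characters it is '1'.
Trait 1: derived state '1' in Taxon 5, Taxon 6, and Taxon 9 only — synapomorphy for {Taxon 5, Taxon 6, Taxon 9}.
Trait 2 (derived state '1') is unique to Taxon 6 (autapomorphy; uninformative for grouping).
Trait 3 (derived state '0') is shared by Taxon 6 and Taxon 9 — a synapomorphy uniting that clade.
Trait 4 (derived state '1') is shared by all ingroup taxa — unites the whole ingroup.
Trait 5 (derived state '0') is unique to Taxon 5 (autapomorphy; uninformative for grouping).
Trait 6 (derived state '0') is shared by Taxon 2, Taxon 5, Taxon 6, and Taxon 9 — a synapomorphy uniting that clade.
Most parsimonious ingroup topology: (((Taxon 5,(Taxon 6,Taxon 9)),Taxon 2),Taxon 7).
The clade {Taxon 2, Taxon 5, Taxon 6, Taxon 9} is supported by Trait 6: its derived state '0' occurs in exactly those taxa and in no other taxon (including the outgroup).

Trait 6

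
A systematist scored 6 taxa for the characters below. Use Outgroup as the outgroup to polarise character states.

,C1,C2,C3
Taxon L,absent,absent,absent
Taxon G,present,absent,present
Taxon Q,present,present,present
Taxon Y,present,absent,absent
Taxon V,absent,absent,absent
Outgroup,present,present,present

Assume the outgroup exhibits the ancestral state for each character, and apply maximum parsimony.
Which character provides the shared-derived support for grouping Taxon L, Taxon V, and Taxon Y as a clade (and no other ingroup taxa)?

C3

The outgroup has state 'present' for every character, so 'absent' is the derived state throughout.
Only Taxon L and Taxon V show the derived state 'absent' for C1, supporting them as a clade.
C2: derived state 'absent' in Taxon G, Taxon L, Taxon V, and Taxon Y only — synapomorphy for {Taxon G, Taxon L, Taxon V, Taxon Y}.
C3: derived state 'absent' in Taxon L, Taxon V, and Taxon Y only — synapomorphy for {Taxon L, Taxon V, Taxon Y}.
Most parsimonious ingroup topology: (Taxon Q,(((Taxon V,Taxon L),Taxon Y),Taxon G)).
The clade {Taxon L, Taxon V, Taxon Y} is supported by C3: its derived state 'absent' occurs in exactly those taxa and in no other taxon (including the outgroup).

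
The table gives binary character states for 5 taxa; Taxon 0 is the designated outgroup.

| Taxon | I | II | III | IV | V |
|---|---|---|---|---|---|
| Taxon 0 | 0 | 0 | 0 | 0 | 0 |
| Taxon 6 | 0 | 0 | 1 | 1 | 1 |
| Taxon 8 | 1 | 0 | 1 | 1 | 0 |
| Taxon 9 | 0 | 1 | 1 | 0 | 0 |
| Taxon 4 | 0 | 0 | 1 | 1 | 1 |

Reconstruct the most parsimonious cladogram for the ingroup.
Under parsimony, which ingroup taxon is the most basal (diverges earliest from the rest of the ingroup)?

The outgroup has state '0' for every character, so '1' is the derived state throughout.
I (derived state '1') is unique to Taxon 8 (autapomorphy; uninformative for grouping).
II (derived state '1') is unique to Taxon 9 (autapomorphy; uninformative for grouping).
III (derived state '1') is shared by all ingroup taxa — unites the whole ingroup.
IV: derived state '1' in Taxon 4, Taxon 6, and Taxon 8 only — synapomorphy for {Taxon 4, Taxon 6, Taxon 8}.
Only Taxon 4 and Taxon 6 show the derived state '1' for V, supporting them as a clade.
Most parsimonious ingroup topology: (((Taxon 6,Taxon 4),Taxon 8),Taxon 9).
Taxon 9 is sister to the clade containing all other ingroup taxa, so it is the earliest-diverging (most basal) ingroup lineage.

Taxon 9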